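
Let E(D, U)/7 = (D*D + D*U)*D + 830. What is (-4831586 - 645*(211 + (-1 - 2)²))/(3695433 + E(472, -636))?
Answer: 710498/36007827 ≈ 0.019732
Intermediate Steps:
E(D, U) = 5810 + 7*D*(D² + D*U) (E(D, U) = 7*((D*D + D*U)*D + 830) = 7*((D² + D*U)*D + 830) = 7*(D*(D² + D*U) + 830) = 7*(830 + D*(D² + D*U)) = 5810 + 7*D*(D² + D*U))
(-4831586 - 645*(211 + (-1 - 2)²))/(3695433 + E(472, -636)) = (-4831586 - 645*(211 + (-1 - 2)²))/(3695433 + (5810 + 7*472³ + 7*(-636)*472²)) = (-4831586 - 645*(211 + (-3)²))/(3695433 + (5810 + 7*105154048 + 7*(-636)*222784)) = (-4831586 - 645*(211 + 9))/(3695433 + (5810 + 736078336 - 991834368)) = (-4831586 - 645*220)/(3695433 - 255750222) = (-4831586 - 141900)/(-252054789) = -4973486*(-1/252054789) = 710498/36007827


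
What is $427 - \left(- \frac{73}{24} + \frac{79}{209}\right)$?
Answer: $\frac{2155193}{5016} \approx 429.66$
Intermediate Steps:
$427 - \left(- \frac{73}{24} + \frac{79}{209}\right) = 427 - - \frac{13361}{5016} = 427 + \left(- \frac{79}{209} + \frac{73}{24}\right) = 427 + \frac{13361}{5016} = \frac{2155193}{5016}$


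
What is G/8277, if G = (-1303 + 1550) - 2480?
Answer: -2233/8277 ≈ -0.26978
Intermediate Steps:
G = -2233 (G = 247 - 2480 = -2233)
G/8277 = -2233/8277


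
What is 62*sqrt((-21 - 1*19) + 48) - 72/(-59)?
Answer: 72/59 + 124*sqrt(2) ≈ 176.58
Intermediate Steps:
62*sqrt((-21 - 1*19) + 48) - 72/(-59) = 62*sqrt((-21 - 19) + 48) - 72*(-1/59) = 62*sqrt(-40 + 48) + 72/59 = 62*sqrt(8) + 72/59 = 62*(2*sqrt(2)) + 72/59 = 124*sqrt(2) + 72/59 = 72/59 + 124*sqrt(2)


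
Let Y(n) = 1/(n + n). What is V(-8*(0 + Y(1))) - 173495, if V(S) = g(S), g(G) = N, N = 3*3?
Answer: -173486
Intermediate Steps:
Y(n) = 1/(2*n)
N = 9
g(G) = 9
V(S) = 9
V(-8*(0 + Y(1))) - 173495 = 9 - 173495 = -173486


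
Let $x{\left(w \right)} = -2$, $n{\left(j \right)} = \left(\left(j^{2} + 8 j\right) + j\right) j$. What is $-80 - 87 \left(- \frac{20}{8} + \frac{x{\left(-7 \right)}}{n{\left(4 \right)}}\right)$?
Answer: $\frac{14387}{104} \approx 138.34$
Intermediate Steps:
$n{\left(j \right)} = j \left(j^{2} + 9 j\right)$ ($n{\left(j \right)} = \left(j^{2} + 9 j\right) j = j \left(j^{2} + 9 j\right)$)
$-80 - 87 \left(- \frac{20}{8} + \frac{x{\left(-7 \right)}}{n{\left(4 \right)}}\right) = -80 - 87 \left(- \frac{20}{8} - \frac{2}{4^{2} \left(9 + 4\right)}\right) = -80 - 87 \left(\left(-20\right) \frac{1}{8} - \frac{2}{16 \cdot 13}\right) = -80 - 87 \left(- \frac{5}{2} - \frac{2}{208}\right) = -80 - 87 \left(- \frac{5}{2} - \frac{1}{104}\right) = -80 - - \frac{22707}{104} = -80 + \frac{22707}{104} = \frac{14387}{104}$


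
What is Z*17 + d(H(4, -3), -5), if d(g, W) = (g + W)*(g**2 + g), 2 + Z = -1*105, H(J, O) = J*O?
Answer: -4063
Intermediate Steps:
Z = -107 (Z = -2 - 1*105 = -2 - 105 = -107)
d(g, W) = (W + g)*(g + g**2)
Z*17 + d(H(4, -3), -5) = -107*17 + (4*(-3))*(-5 + 4*(-3) + (4*(-3))**2 - 20*(-3)) = -1819 - 12*(-5 - 12 + (-12)**2 - 5*(-12)) = -1819 - 12*(-5 - 12 + 144 + 60) = -1819 - 12*187 = -1819 - 2244 = -4063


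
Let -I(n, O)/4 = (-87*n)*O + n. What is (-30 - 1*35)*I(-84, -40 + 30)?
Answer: -19022640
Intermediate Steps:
I(n, O) = -4*n + 348*O*n (I(n, O) = -4*((-87*n)*O + n) = -4*(-87*O*n + n) = -4*(n - 87*O*n) = -4*n + 348*O*n)
(-30 - 1*35)*I(-84, -40 + 30) = (-30 - 1*35)*(4*(-84)*(-1 + 87*(-40 + 30))) = (-30 - 35)*(4*(-84)*(-1 + 87*(-10))) = -260*(-84)*(-1 - 870) = -260*(-84)*(-871) = -65*292656 = -19022640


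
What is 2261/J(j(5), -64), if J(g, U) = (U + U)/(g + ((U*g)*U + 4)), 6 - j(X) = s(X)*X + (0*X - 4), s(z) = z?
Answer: 138940711/128 ≈ 1.0855e+6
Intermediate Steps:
j(X) = 10 - X**2 (j(X) = 6 - (X*X + (0*X - 4)) = 6 - (X**2 + (0 - 4)) = 6 - (X**2 - 4) = 6 - (-4 + X**2) = 6 + (4 - X**2) = 10 - X**2)
J(g, U) = 2*U/(4 + g + g*U**2) (J(g, U) = (2*U)/(g + (g*U**2 + 4)) = (2*U)/(g + (4 + g*U**2)) = (2*U)/(4 + g + g*U**2) = 2*U/(4 + g + g*U**2))
2261/J(j(5), -64) = 2261/((2*(-64)/(4 + (10 - 1*5**2) + (10 - 1*5**2)*(-64)**2))) = 2261/((2*(-64)/(4 + (10 - 1*25) + (10 - 1*25)*4096))) = 2261/((2*(-64)/(4 + (10 - 25) + (10 - 25)*4096))) = 2261/((2*(-64)/(4 - 15 - 15*4096))) = 2261/((2*(-64)/(4 - 15 - 61440))) = 2261/((2*(-64)/(-61451))) = 2261/((2*(-64)*(-1/61451))) = 2261/(128/61451) = 2261*(61451/128) = 138940711/128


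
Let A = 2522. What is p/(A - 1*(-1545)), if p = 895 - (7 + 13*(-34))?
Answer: 190/581 ≈ 0.32702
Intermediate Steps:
p = 1330 (p = 895 - (7 - 442) = 895 - 1*(-435) = 895 + 435 = 1330)
p/(A - 1*(-1545)) = 1330/(2522 - 1*(-1545)) = 1330/(2522 + 1545) = 1330/4067 = 1330*(1/4067) = 190/581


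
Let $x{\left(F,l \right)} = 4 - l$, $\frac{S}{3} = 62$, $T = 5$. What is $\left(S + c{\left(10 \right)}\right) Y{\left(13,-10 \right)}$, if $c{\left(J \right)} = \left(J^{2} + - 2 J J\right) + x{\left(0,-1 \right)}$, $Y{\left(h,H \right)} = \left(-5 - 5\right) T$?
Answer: $-4550$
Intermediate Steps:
$S = 186$ ($S = 3 \cdot 62 = 186$)
$Y{\left(h,H \right)} = -50$ ($Y{\left(h,H \right)} = \left(-5 - 5\right) 5 = \left(-10\right) 5 = -50$)
$c{\left(J \right)} = 5 - J^{2}$ ($c{\left(J \right)} = \left(J^{2} + - 2 J J\right) + \left(4 - -1\right) = \left(J^{2} - 2 J^{2}\right) + \left(4 + 1\right) = - J^{2} + 5 = 5 - J^{2}$)
$\left(S + c{\left(10 \right)}\right) Y{\left(13,-10 \right)} = \left(186 + \left(5 - 10^{2}\right)\right) \left(-50\right) = \left(186 + \left(5 - 100\right)\right) \left(-50\right) = \left(186 - 95\right) \left(-50\right) = 91 \left(-50\right) = -4550$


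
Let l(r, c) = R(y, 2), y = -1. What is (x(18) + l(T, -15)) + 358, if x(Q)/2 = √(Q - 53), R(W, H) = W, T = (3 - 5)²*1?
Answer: 357 + 2*I*√35 ≈ 357.0 + 11.832*I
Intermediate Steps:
T = 4 (T = (-2)²*1 = 4*1 = 4)
l(r, c) = -1
x(Q) = 2*√(-53 + Q) (x(Q) = 2*√(Q - 53) = 2*√(-53 + Q))
(x(18) + l(T, -15)) + 358 = (2*√(-53 + 18) - 1) + 358 = (2*√(-35) - 1) + 358 = (2*(I*√35) - 1) + 358 = (2*I*√35 - 1) + 358 = (-1 + 2*I*√35) + 358 = 357 + 2*I*√35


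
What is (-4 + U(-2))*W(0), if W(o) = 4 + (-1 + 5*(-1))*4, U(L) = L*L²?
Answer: 240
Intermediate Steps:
U(L) = L³
W(o) = -20 (W(o) = 4 + (-1 - 5)*4 = 4 - 6*4 = 4 - 24 = -20)
(-4 + U(-2))*W(0) = (-4 + (-2)³)*(-20) = (-4 - 8)*(-20) = -12*(-20) = 240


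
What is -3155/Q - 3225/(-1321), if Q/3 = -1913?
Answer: 22676030/7581219 ≈ 2.9911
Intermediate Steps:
Q = -5739 (Q = 3*(-1913) = -5739)
-3155/Q - 3225/(-1321) = -3155/(-5739) - 3225/(-1321) = -3155*(-1/5739) - 3225*(-1/1321) = 3155/5739 + 3225/1321 = 22676030/7581219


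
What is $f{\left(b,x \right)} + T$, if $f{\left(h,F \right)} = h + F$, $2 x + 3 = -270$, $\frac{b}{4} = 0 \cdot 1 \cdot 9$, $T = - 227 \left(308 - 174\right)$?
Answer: $- \frac{61109}{2} \approx -30555.0$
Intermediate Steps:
$T = -30418$ ($T = \left(-227\right) 134 = -30418$)
$b = 0$ ($b = 4 \cdot 0 \cdot 1 \cdot 9 = 4 \cdot 0 \cdot 9 = 4 \cdot 0 = 0$)
$x = - \frac{273}{2}$ ($x = - \frac{3}{2} + \frac{1}{2} \left(-270\right) = - \frac{3}{2} - 135 = - \frac{273}{2} \approx -136.5$)
$f{\left(h,F \right)} = F + h$
$f{\left(b,x \right)} + T = \left(- \frac{273}{2} + 0\right) - 30418 = - \frac{273}{2} - 30418 = - \frac{61109}{2}$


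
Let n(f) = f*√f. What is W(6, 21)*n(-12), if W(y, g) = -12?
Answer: 288*I*√3 ≈ 498.83*I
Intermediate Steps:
n(f) = f^(3/2)
W(6, 21)*n(-12) = -(-288)*I*√3 = 288*I*√3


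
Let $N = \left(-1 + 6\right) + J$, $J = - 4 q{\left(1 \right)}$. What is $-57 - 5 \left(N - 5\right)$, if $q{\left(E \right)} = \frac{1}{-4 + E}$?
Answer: $- \frac{191}{3} \approx -63.667$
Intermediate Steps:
$J = \frac{4}{3}$ ($J = - \frac{4}{-4 + 1} = - \frac{4}{-3} = \left(-4\right) \left(- \frac{1}{3}\right) = \frac{4}{3} \approx 1.3333$)
$N = \frac{19}{3}$ ($N = \left(-1 + 6\right) + \frac{4}{3} = 5 + \frac{4}{3} = \frac{19}{3} \approx 6.3333$)
$-57 - 5 \left(N - 5\right) = -57 - 5 \left(\frac{19}{3} - 5\right) = -57 - 5 \cdot \frac{4}{3} = -57 - \frac{20}{3} = - \frac{191}{3}$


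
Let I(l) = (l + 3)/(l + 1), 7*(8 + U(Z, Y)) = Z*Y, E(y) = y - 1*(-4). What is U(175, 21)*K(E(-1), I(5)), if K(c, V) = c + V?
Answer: 6721/3 ≈ 2240.3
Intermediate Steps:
E(y) = 4 + y (E(y) = y + 4 = 4 + y)
U(Z, Y) = -8 + Y*Z/7 (U(Z, Y) = -8 + (Z*Y)/7 = -8 + (Y*Z)/7 = -8 + Y*Z/7)
I(l) = (3 + l)/(1 + l)
K(c, V) = V + c
U(175, 21)*K(E(-1), I(5)) = (-8 + (1/7)*21*175)*((3 + 5)/(1 + 5) + (4 - 1)) = (-8 + 525)*(8/6 + 3) = 517*((1/6)*8 + 3) = 517*(4/3 + 3) = 517*(13/3) = 6721/3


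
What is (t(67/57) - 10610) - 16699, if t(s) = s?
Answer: -1556546/57 ≈ -27308.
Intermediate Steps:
(t(67/57) - 10610) - 16699 = (67/57 - 10610) - 16699 = -604703/57 - 16699 = -1556546/57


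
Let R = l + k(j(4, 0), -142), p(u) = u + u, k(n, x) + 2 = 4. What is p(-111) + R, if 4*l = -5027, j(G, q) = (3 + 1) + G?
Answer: -5907/4 ≈ -1476.8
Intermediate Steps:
j(G, q) = 4 + G
k(n, x) = 2 (k(n, x) = -2 + 4 = 2)
l = -5027/4 (l = (¼)*(-5027) = -5027/4 ≈ -1256.8)
p(u) = 2*u
R = -5019/4 (R = -5027/4 + 2 = -5019/4 ≈ -1254.8)
p(-111) + R = 2*(-111) - 5019/4 = -222 - 5019/4 = -5907/4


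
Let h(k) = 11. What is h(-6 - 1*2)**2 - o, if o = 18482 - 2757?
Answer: -15604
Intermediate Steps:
o = 15725
h(-6 - 1*2)**2 - o = 11**2 - 1*15725 = 121 - 15725 = -15604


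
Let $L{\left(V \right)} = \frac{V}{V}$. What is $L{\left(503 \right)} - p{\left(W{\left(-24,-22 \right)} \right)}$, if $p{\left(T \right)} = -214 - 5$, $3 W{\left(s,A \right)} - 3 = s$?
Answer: $220$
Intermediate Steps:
$W{\left(s,A \right)} = 1 + \frac{s}{3}$
$p{\left(T \right)} = -219$ ($p{\left(T \right)} = -214 - 5 = -219$)
$L{\left(V \right)} = 1$
$L{\left(503 \right)} - p{\left(W{\left(-24,-22 \right)} \right)} = 1 - -219 = 1 + 219 = 220$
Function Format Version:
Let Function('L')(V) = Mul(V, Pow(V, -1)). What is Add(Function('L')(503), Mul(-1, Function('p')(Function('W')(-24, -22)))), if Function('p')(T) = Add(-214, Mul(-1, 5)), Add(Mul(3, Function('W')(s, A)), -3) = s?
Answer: 220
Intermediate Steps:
Function('W')(s, A) = Add(1, Mul(Rational(1, 3), s))
Function('p')(T) = -219 (Function('p')(T) = Add(-214, -5) = -219)
Function('L')(V) = 1
Add(Function('L')(503), Mul(-1, Function('p')(Function('W')(-24, -22)))) = Add(1, Mul(-1, -219)) = Add(1, 219) = 220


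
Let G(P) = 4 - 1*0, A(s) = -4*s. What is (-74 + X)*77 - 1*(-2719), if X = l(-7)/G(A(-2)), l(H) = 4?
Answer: -2902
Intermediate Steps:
G(P) = 4 (G(P) = 4 + 0 = 4)
X = 1 (X = 4/4 = 4*(¼) = 1)
(-74 + X)*77 - 1*(-2719) = (-74 + 1)*77 - 1*(-2719) = -73*77 + 2719 = -5621 + 2719 = -2902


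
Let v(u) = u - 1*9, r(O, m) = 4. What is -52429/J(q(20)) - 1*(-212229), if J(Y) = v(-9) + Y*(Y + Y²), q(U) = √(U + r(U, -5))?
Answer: 487754671/2298 - 209716*√6/1149 ≈ 2.1180e+5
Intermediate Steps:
v(u) = -9 + u (v(u) = u - 9 = -9 + u)
q(U) = √(4 + U) (q(U) = √(U + 4) = √(4 + U))
J(Y) = -18 + Y*(Y + Y²) (J(Y) = (-9 - 9) + Y*(Y + Y²) = -18 + Y*(Y + Y²))
-52429/J(q(20)) - 1*(-212229) = -52429/(-18 + (√(4 + 20))² + (√(4 + 20))³) - 1*(-212229) = -52429/(-18 + (√24)² + (√24)³) + 212229 = -52429/(-18 + (2*√6)² + (2*√6)³) + 212229 = -52429/(-18 + 24 + 48*√6) + 212229 = -52429/(6 + 48*√6) + 212229 = 212229 - 52429/(6 + 48*√6)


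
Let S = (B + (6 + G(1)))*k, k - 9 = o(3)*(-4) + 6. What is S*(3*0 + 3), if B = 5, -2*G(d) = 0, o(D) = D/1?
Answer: 99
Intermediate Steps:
o(D) = D (o(D) = D*1 = D)
G(d) = 0 (G(d) = -1/2*0 = 0)
k = 3 (k = 9 + (3*(-4) + 6) = 9 + (-12 + 6) = 9 - 6 = 3)
S = 33 (S = (5 + (6 + 0))*3 = (5 + 6)*3 = 11*3 = 33)
S*(3*0 + 3) = 33*(3*0 + 3) = 33*(0 + 3) = 33*3 = 99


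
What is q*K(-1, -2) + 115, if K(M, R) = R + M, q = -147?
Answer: 556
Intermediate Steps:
K(M, R) = M + R
q*K(-1, -2) + 115 = -147*(-1 - 2) + 115 = -147*(-3) + 115 = 441 + 115 = 556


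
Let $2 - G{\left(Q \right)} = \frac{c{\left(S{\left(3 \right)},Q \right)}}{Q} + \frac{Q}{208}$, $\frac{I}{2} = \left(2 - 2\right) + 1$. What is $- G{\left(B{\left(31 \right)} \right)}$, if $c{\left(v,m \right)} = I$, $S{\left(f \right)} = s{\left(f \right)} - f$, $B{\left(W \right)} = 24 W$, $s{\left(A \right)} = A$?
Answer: $\frac{7639}{4836} \approx 1.5796$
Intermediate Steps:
$S{\left(f \right)} = 0$ ($S{\left(f \right)} = f - f = 0$)
$I = 2$ ($I = 2 \left(\left(2 - 2\right) + 1\right) = 2 \left(0 + 1\right) = 2 \cdot 1 = 2$)
$c{\left(v,m \right)} = 2$
$G{\left(Q \right)} = 2 - \frac{2}{Q} - \frac{Q}{208}$ ($G{\left(Q \right)} = 2 - \left(\frac{2}{Q} + \frac{Q}{208}\right) = 2 - \frac{2}{Q} - \frac{Q}{208}$)
$- G{\left(B{\left(31 \right)} \right)} = - (2 - \frac{2}{24 \cdot 31} - \frac{24 \cdot 31}{208}) = - (2 - \frac{2}{744} - \frac{93}{26}) = - (2 - \frac{1}{372} - \frac{93}{26}) = \left(-1\right) \left(- \frac{7639}{4836}\right) = \frac{7639}{4836}$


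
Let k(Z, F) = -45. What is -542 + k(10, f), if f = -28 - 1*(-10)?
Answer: -587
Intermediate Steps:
f = -18 (f = -28 + 10 = -18)
-542 + k(10, f) = -542 - 45 = -587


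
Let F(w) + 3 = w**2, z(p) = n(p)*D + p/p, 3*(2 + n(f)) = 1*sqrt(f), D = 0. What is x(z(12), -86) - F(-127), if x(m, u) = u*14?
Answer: -17330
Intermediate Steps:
n(f) = -2 + sqrt(f)/3 (n(f) = -2 + (1*sqrt(f))/3 = -2 + sqrt(f)/3)
z(p) = 1 (z(p) = (-2 + sqrt(p)/3)*0 + p/p = 0 + 1 = 1)
x(m, u) = 14*u
F(w) = -3 + w**2
x(z(12), -86) - F(-127) = 14*(-86) - (-3 + (-127)**2) = -1204 - (-3 + 16129) = -1204 - 1*16126 = -1204 - 16126 = -17330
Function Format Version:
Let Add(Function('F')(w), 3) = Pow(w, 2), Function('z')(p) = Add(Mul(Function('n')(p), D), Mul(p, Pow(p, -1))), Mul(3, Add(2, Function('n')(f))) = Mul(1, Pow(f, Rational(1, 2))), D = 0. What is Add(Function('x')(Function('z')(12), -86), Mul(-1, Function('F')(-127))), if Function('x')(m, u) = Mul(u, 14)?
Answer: -17330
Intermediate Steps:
Function('n')(f) = Add(-2, Mul(Rational(1, 3), Pow(f, Rational(1, 2)))) (Function('n')(f) = Add(-2, Mul(Rational(1, 3), Mul(1, Pow(f, Rational(1, 2))))) = Add(-2, Mul(Rational(1, 3), Pow(f, Rational(1, 2)))))
Function('z')(p) = 1 (Function('z')(p) = Add(Mul(Add(-2, Mul(Rational(1, 3), Pow(p, Rational(1, 2)))), 0), Mul(p, Pow(p, -1))) = Add(0, 1) = 1)
Function('x')(m, u) = Mul(14, u)
Function('F')(w) = Add(-3, Pow(w, 2))
Add(Function('x')(Function('z')(12), -86), Mul(-1, Function('F')(-127))) = Add(Mul(14, -86), Mul(-1, Add(-3, Pow(-127, 2)))) = Add(-1204, Mul(-1, Add(-3, 16129))) = Add(-1204, Mul(-1, 16126)) = Add(-1204, -16126) = -17330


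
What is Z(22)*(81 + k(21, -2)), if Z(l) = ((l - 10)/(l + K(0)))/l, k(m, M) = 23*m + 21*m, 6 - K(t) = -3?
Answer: 6030/341 ≈ 17.683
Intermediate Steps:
K(t) = 9 (K(t) = 6 - 1*(-3) = 6 + 3 = 9)
k(m, M) = 44*m
Z(l) = (-10 + l)/(l*(9 + l)) (Z(l) = ((l - 10)/(l + 9))/l = ((-10 + l)/(9 + l))/l = (-10 + l)/(l*(9 + l)))
Z(22)*(81 + k(21, -2)) = ((-10 + 22)/(22*(9 + 22)))*(81 + 44*21) = ((1/22)*12/31)*(81 + 924) = ((1/22)*(1/31)*12)*1005 = (6/341)*1005 = 6030/341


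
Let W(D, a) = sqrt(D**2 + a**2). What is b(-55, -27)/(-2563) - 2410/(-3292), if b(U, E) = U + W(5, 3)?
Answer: 288995/383518 - sqrt(34)/2563 ≈ 0.75126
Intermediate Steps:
b(U, E) = U + sqrt(34) (b(U, E) = U + sqrt(5**2 + 3**2) = U + sqrt(25 + 9) = U + sqrt(34))
b(-55, -27)/(-2563) - 2410/(-3292) = (-55 + sqrt(34))/(-2563) - 2410/(-3292) = (-55 + sqrt(34))*(-1/2563) - 2410*(-1/3292) = (5/233 - sqrt(34)/2563) + 1205/1646 = 288995/383518 - sqrt(34)/2563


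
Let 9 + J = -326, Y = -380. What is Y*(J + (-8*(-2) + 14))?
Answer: 115900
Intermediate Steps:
J = -335 (J = -9 - 326 = -335)
Y*(J + (-8*(-2) + 14)) = -380*(-335 + (-8*(-2) + 14)) = -380*(-335 + (16 + 14)) = -380*(-335 + 30) = -380*(-305) = 115900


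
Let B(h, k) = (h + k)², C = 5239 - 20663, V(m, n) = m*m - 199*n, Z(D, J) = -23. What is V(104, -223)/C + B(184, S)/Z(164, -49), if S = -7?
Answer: -484487935/354752 ≈ -1365.7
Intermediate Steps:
V(m, n) = m² - 199*n
C = -15424
V(104, -223)/C + B(184, S)/Z(164, -49) = (104² - 199*(-223))/(-15424) + (184 - 7)²/(-23) = (10816 + 44377)*(-1/15424) + 177²*(-1/23) = 55193*(-1/15424) + 31329*(-1/23) = -55193/15424 - 31329/23 = -484487935/354752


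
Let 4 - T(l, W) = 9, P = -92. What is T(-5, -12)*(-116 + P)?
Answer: 1040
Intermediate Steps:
T(l, W) = -5 (T(l, W) = 4 - 1*9 = 4 - 9 = -5)
T(-5, -12)*(-116 + P) = -5*(-116 - 92) = -5*(-208) = 1040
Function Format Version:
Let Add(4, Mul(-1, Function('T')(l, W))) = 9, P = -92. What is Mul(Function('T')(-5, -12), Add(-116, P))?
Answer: 1040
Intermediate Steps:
Function('T')(l, W) = -5 (Function('T')(l, W) = Add(4, Mul(-1, 9)) = Add(4, -9) = -5)
Mul(Function('T')(-5, -12), Add(-116, P)) = Mul(-5, Add(-116, -92)) = Mul(-5, -208) = 1040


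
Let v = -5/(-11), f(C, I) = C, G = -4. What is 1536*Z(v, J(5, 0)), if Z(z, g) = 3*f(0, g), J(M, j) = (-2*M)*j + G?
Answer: 0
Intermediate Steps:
v = 5/11 (v = -5*(-1/11) = 5/11 ≈ 0.45455)
J(M, j) = -4 - 2*M*j (J(M, j) = (-2*M)*j - 4 = -2*M*j - 4 = -4 - 2*M*j)
Z(z, g) = 0 (Z(z, g) = 3*0 = 0)
1536*Z(v, J(5, 0)) = 1536*0 = 0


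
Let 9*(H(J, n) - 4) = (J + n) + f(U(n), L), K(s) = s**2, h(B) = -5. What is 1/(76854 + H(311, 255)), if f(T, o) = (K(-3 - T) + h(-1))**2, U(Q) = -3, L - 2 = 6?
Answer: 3/230771 ≈ 1.3000e-5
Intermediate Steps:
L = 8 (L = 2 + 6 = 8)
f(T, o) = (-5 + (-3 - T)**2)**2 (f(T, o) = ((-3 - T)**2 - 5)**2 = (-5 + (-3 - T)**2)**2)
H(J, n) = 61/9 + J/9 + n/9 (H(J, n) = 4 + ((J + n) + (-5 + (3 - 3)**2)**2)/9 = 4 + ((J + n) + (-5 + 0**2)**2)/9 = 4 + ((J + n) + (-5 + 0)**2)/9 = 4 + ((J + n) + (-5)**2)/9 = 4 + ((J + n) + 25)/9 = 4 + (25 + J + n)/9 = 4 + (25/9 + J/9 + n/9) = 61/9 + J/9 + n/9)
1/(76854 + H(311, 255)) = 1/(76854 + (61/9 + (1/9)*311 + (1/9)*255)) = 1/(76854 + (61/9 + 311/9 + 85/3)) = 1/(76854 + 209/3) = 1/(230771/3) = 3/230771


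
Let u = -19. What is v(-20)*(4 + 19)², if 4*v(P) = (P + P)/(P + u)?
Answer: 5290/39 ≈ 135.64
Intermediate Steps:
v(P) = P/(2*(-19 + P)) (v(P) = ((P + P)/(P - 19))/4 = ((2*P)/(-19 + P))/4 = (2*P/(-19 + P))/4 = P/(2*(-19 + P)))
v(-20)*(4 + 19)² = ((½)*(-20)/(-19 - 20))*(4 + 19)² = ((½)*(-20)/(-39))*23² = ((½)*(-20)*(-1/39))*529 = (10/39)*529 = 5290/39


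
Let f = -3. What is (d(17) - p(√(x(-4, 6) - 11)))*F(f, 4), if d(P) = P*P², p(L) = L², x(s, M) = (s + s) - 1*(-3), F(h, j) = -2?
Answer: -9858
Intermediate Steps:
x(s, M) = 3 + 2*s (x(s, M) = 2*s + 3 = 3 + 2*s)
d(P) = P³
(d(17) - p(√(x(-4, 6) - 11)))*F(f, 4) = (17³ - (√((3 + 2*(-4)) - 11))²)*(-2) = (4913 - (√((3 - 8) - 11))²)*(-2) = (4913 - (√(-5 - 11))²)*(-2) = (4913 - (√(-16))²)*(-2) = (4913 - (4*I)²)*(-2) = (4913 - 1*(-16))*(-2) = (4913 + 16)*(-2) = 4929*(-2) = -9858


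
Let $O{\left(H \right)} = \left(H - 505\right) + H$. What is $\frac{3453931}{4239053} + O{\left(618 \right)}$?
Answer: $\frac{238630898}{326081} \approx 731.81$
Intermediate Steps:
$O{\left(H \right)} = -505 + 2 H$ ($O{\left(H \right)} = \left(-505 + H\right) + H = -505 + 2 H$)
$\frac{3453931}{4239053} + O{\left(618 \right)} = \frac{3453931}{4239053} + \left(-505 + 2 \cdot 618\right) = 3453931 \cdot \frac{1}{4239053} + \left(-505 + 1236\right) = \frac{265687}{326081} + 731 = \frac{238630898}{326081}$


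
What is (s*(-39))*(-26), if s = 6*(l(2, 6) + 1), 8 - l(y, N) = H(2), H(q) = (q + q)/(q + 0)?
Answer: 42588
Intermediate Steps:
H(q) = 2 (H(q) = (2*q)/q = 2)
l(y, N) = 6 (l(y, N) = 8 - 1*2 = 8 - 2 = 6)
s = 42 (s = 6*(6 + 1) = 6*7 = 42)
(s*(-39))*(-26) = (42*(-39))*(-26) = -1638*(-26) = 42588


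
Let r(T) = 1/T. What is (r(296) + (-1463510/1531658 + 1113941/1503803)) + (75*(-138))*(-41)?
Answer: 144656667557541084791/340890160515352 ≈ 4.2435e+5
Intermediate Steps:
(r(296) + (-1463510/1531658 + 1113941/1503803)) + (75*(-138))*(-41) = (1/296 + (-1463510/1531658 + 1113941/1503803)) + (75*(-138))*(-41) = (1/296 + (-1463510*1/1531658 + 1113941*(1/1503803))) - 10350*(-41) = (1/296 + (-731755/765829 + 1113941/1503803)) + 424350 = (1/296 - 247327042176/1151655947687) + 424350 = -72057148536409/340890160515352 + 424350 = 144656667557541084791/340890160515352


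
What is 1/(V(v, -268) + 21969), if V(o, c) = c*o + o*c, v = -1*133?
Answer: 1/93257 ≈ 1.0723e-5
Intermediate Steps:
v = -133
V(o, c) = 2*c*o (V(o, c) = c*o + c*o = 2*c*o)
1/(V(v, -268) + 21969) = 1/(2*(-268)*(-133) + 21969) = 1/(71288 + 21969) = 1/93257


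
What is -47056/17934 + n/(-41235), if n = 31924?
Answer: -418813196/123251415 ≈ -3.3980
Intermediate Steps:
-47056/17934 + n/(-41235) = -47056/17934 + 31924/(-41235) = -47056*1/17934 + 31924*(-1/41235) = -23528/8967 - 31924/41235 = -418813196/123251415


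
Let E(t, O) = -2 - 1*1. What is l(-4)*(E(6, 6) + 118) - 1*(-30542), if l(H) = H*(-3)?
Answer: 31922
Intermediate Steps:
l(H) = -3*H
E(t, O) = -3 (E(t, O) = -2 - 1 = -3)
l(-4)*(E(6, 6) + 118) - 1*(-30542) = (-3*(-4))*(-3 + 118) - 1*(-30542) = 12*115 + 30542 = 1380 + 30542 = 31922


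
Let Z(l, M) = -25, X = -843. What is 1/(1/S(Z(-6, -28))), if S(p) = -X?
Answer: 843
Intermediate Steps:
S(p) = 843 (S(p) = -1*(-843) = 843)
1/(1/S(Z(-6, -28))) = 1/(1/843) = 843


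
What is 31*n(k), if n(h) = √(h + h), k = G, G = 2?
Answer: 62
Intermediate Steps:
k = 2
n(h) = √2*√h (n(h) = √(2*h) = √2*√h)
31*n(k) = 31*(√2*√2) = 31*2 = 62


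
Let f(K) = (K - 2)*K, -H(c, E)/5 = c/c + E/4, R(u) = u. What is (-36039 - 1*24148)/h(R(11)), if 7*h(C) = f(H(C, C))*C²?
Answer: -6740944/753225 ≈ -8.9494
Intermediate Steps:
H(c, E) = -5 - 5*E/4 (H(c, E) = -5*(c/c + E/4) = -5*(1 + E*(¼)) = -5*(1 + E/4) = -5 - 5*E/4)
f(K) = K*(-2 + K) (f(K) = (-2 + K)*K = K*(-2 + K))
h(C) = C²*(-7 - 5*C/4)*(-5 - 5*C/4)/7 (h(C) = (((-5 - 5*C/4)*(-2 + (-5 - 5*C/4)))*C²)/7 = (((-5 - 5*C/4)*(-7 - 5*C/4))*C²)/7 = (((-7 - 5*C/4)*(-5 - 5*C/4))*C²)/7 = (C²*(-7 - 5*C/4)*(-5 - 5*C/4))/7 = C²*(-7 - 5*C/4)*(-5 - 5*C/4)/7)
(-36039 - 1*24148)/h(R(11)) = (-36039 - 1*24148)/(((5/112)*11²*(4 + 11)*(28 + 5*11))) = (-36039 - 24148)/(((5/112)*121*15*(28 + 55))) = -60187/((5/112)*121*15*83) = -60187/753225/112 = -60187*112/753225 = -6740944/753225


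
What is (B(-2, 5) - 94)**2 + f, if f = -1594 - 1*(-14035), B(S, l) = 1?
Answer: 21090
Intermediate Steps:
f = 12441 (f = -1594 + 14035 = 12441)
(B(-2, 5) - 94)**2 + f = (1 - 94)**2 + 12441 = (-93)**2 + 12441 = 8649 + 12441 = 21090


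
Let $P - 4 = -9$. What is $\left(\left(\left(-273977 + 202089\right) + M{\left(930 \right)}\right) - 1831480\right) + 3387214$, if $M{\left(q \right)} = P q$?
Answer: $1479196$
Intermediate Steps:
$P = -5$ ($P = 4 - 9 = -5$)
$M{\left(q \right)} = - 5 q$
$\left(\left(\left(-273977 + 202089\right) + M{\left(930 \right)}\right) - 1831480\right) + 3387214 = \left(\left(\left(-273977 + 202089\right) - 4650\right) - 1831480\right) + 3387214 = \left(\left(-71888 - 4650\right) - 1831480\right) + 3387214 = \left(-76538 - 1831480\right) + 3387214 = -1908018 + 3387214 = 1479196$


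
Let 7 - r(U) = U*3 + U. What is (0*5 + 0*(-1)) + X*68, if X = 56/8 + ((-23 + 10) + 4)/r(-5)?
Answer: 1360/3 ≈ 453.33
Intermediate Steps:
r(U) = 7 - 4*U (r(U) = 7 - (U*3 + U) = 7 - (3*U + U) = 7 - 4*U)
X = 20/3 (X = 56/8 + ((-23 + 10) + 4)/(7 - 4*(-5)) = 56*(⅛) + (-13 + 4)/(7 + 20) = 7 - 9/27 = 7 - 9*1/27 = 7 - ⅓ = 20/3 ≈ 6.6667)
(0*5 + 0*(-1)) + X*68 = (0*5 + 0*(-1)) + (20/3)*68 = (0 + 0) + 1360/3 = 0 + 1360/3 = 1360/3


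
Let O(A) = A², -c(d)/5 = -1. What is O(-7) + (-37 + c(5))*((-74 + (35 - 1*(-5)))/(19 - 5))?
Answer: 887/7 ≈ 126.71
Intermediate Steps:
c(d) = 5 (c(d) = -5*(-1) = 5)
O(-7) + (-37 + c(5))*((-74 + (35 - 1*(-5)))/(19 - 5)) = (-7)² + (-37 + 5)*((-74 + (35 - 1*(-5)))/(19 - 5)) = 49 - 32*(-74 + (35 + 5))/14 = 49 - 32*(-74 + 40)/14 = 49 - (-1088)/14 = 49 - 32*(-17/7) = 49 + 544/7 = 887/7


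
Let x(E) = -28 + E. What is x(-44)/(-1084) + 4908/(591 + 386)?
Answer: 1347654/264767 ≈ 5.0900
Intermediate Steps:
x(-44)/(-1084) + 4908/(591 + 386) = (-28 - 44)/(-1084) + 4908/(591 + 386) = -72*(-1/1084) + 4908/977 = 18/271 + 4908*(1/977) = 18/271 + 4908/977 = 1347654/264767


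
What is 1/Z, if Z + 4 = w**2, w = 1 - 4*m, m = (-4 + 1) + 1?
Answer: 1/77 ≈ 0.012987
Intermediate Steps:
m = -2 (m = -3 + 1 = -2)
w = 9 (w = 1 - 4*(-2) = 1 + 8 = 9)
Z = 77 (Z = -4 + 9**2 = -4 + 81 = 77)
1/Z = 1/77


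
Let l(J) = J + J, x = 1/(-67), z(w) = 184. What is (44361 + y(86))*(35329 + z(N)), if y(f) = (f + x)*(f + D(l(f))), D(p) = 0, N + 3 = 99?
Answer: 123146050729/67 ≈ 1.8380e+9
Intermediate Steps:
N = 96 (N = -3 + 99 = 96)
x = -1/67 ≈ -0.014925
l(J) = 2*J
y(f) = f*(-1/67 + f) (y(f) = (f - 1/67)*(f + 0) = (-1/67 + f)*f = f*(-1/67 + f))
(44361 + y(86))*(35329 + z(N)) = (44361 + 86*(-1/67 + 86))*(35329 + 184) = (44361 + 86*(5761/67))*35513 = (44361 + 495446/67)*35513 = (3467633/67)*35513 = 123146050729/67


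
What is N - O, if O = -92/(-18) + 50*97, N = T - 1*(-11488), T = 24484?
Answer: 280052/9 ≈ 31117.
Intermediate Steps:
N = 35972 (N = 24484 - 1*(-11488) = 24484 + 11488 = 35972)
O = 43696/9 (O = -92*(-1/18) + 4850 = 46/9 + 4850 = 43696/9 ≈ 4855.1)
N - O = 35972 - 1*43696/9 = 35972 - 43696/9 = 280052/9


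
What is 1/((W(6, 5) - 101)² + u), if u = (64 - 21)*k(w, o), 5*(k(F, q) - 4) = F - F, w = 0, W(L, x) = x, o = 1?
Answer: 1/9388 ≈ 0.00010652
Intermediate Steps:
k(F, q) = 4 (k(F, q) = 4 + (F - F)/5 = 4 + (⅕)*0 = 4 + 0 = 4)
u = 172 (u = (64 - 21)*4 = 43*4 = 172)
1/((W(6, 5) - 101)² + u) = 1/((5 - 101)² + 172) = 1/((-96)² + 172) = 1/(9216 + 172) = 1/9388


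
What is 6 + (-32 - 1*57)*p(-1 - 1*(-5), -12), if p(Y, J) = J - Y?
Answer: 1430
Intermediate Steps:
6 + (-32 - 1*57)*p(-1 - 1*(-5), -12) = 6 + (-32 - 1*57)*(-12 - (-1 - 1*(-5))) = 6 + (-32 - 57)*(-12 - (-1 + 5)) = 6 - 89*(-12 - 1*4) = 6 - 89*(-12 - 4) = 6 - 89*(-16) = 6 + 1424 = 1430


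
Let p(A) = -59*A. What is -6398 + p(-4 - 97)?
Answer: -439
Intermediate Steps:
-6398 + p(-4 - 97) = -6398 - 59*(-4 - 97) = -6398 - 59*(-101) = -6398 + 5959 = -439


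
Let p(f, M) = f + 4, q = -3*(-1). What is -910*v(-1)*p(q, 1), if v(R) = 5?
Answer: -31850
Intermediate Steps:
q = 3
p(f, M) = 4 + f
-910*v(-1)*p(q, 1) = -4550*(4 + 3) = -4550*7 = -910*35 = -31850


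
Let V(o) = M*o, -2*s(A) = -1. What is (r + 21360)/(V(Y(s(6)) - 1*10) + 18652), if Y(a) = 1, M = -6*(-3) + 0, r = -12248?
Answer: 4556/9245 ≈ 0.49281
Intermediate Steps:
M = 18 (M = 18 + 0 = 18)
s(A) = ½ (s(A) = -½*(-1) = ½)
V(o) = 18*o
(r + 21360)/(V(Y(s(6)) - 1*10) + 18652) = (-12248 + 21360)/(18*(1 - 1*10) + 18652) = 9112/(18*(1 - 10) + 18652) = 9112/(18*(-9) + 18652) = 9112/(-162 + 18652) = 9112/18490 = 9112*(1/18490) = 4556/9245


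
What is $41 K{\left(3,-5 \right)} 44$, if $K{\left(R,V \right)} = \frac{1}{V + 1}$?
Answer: $-451$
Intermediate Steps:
$K{\left(R,V \right)} = \frac{1}{1 + V}$
$41 K{\left(3,-5 \right)} 44 = \frac{41}{1 - 5} \cdot 44 = \frac{41}{-4} \cdot 44 = 41 \left(- \frac{1}{4}\right) 44 = \left(- \frac{41}{4}\right) 44 = -451$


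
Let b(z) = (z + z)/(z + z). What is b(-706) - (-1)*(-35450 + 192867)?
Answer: 157418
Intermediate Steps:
b(z) = 1 (b(z) = (2*z)/((2*z)) = (2*z)*(1/(2*z)) = 1)
b(-706) - (-1)*(-35450 + 192867) = 1 - (-1)*(-35450 + 192867) = 1 - (-1)*157417 = 1 - 1*(-157417) = 1 + 157417 = 157418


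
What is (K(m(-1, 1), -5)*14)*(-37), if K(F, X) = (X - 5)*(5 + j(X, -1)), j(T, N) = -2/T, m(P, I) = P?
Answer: 27972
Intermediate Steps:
K(F, X) = (-5 + X)*(5 - 2/X) (K(F, X) = (X - 5)*(5 - 2/X) = (-5 + X)*(5 - 2/X))
(K(m(-1, 1), -5)*14)*(-37) = ((-27 + 5*(-5) + 10/(-5))*14)*(-37) = ((-27 - 25 + 10*(-⅕))*14)*(-37) = ((-27 - 25 - 2)*14)*(-37) = -54*14*(-37) = -756*(-37) = 27972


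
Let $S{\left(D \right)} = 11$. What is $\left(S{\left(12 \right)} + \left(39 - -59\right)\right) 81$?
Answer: $8829$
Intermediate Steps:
$\left(S{\left(12 \right)} + \left(39 - -59\right)\right) 81 = \left(11 + \left(39 - -59\right)\right) 81 = \left(11 + \left(39 + 59\right)\right) 81 = \left(11 + 98\right) 81 = 109 \cdot 81 = 8829$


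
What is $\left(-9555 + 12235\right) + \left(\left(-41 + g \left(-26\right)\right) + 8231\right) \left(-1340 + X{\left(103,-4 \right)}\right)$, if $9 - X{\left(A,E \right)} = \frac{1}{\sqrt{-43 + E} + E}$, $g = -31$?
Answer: $- \frac{754136764}{63} + \frac{8996 i \sqrt{47}}{63} \approx -1.197 \cdot 10^{7} + 978.94 i$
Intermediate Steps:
$X{\left(A,E \right)} = 9 - \frac{1}{E + \sqrt{-43 + E}}$ ($X{\left(A,E \right)} = 9 - \frac{1}{\sqrt{-43 + E} + E} = 9 - \frac{1}{E + \sqrt{-43 + E}}$)
$\left(-9555 + 12235\right) + \left(\left(-41 + g \left(-26\right)\right) + 8231\right) \left(-1340 + X{\left(103,-4 \right)}\right) = \left(-9555 + 12235\right) + \left(\left(-41 - -806\right) + 8231\right) \left(-1340 + \frac{-1 + 9 \left(-4\right) + 9 \sqrt{-43 - 4}}{-4 + \sqrt{-43 - 4}}\right) = 2680 + \left(\left(-41 + 806\right) + 8231\right) \left(-1340 + \frac{-1 - 36 + 9 \sqrt{-47}}{-4 + \sqrt{-47}}\right) = 2680 + \left(765 + 8231\right) \left(-1340 + \frac{-1 - 36 + 9 i \sqrt{47}}{-4 + i \sqrt{47}}\right) = 2680 + 8996 \left(-1340 + \frac{-1 - 36 + 9 i \sqrt{47}}{-4 + i \sqrt{47}}\right) = 2680 + 8996 \left(-1340 + \frac{-37 + 9 i \sqrt{47}}{-4 + i \sqrt{47}}\right) = 2680 - \left(12054640 - \frac{8996 \left(-37 + 9 i \sqrt{47}\right)}{-4 + i \sqrt{47}}\right) = -12051960 + \frac{8996 \left(-37 + 9 i \sqrt{47}\right)}{-4 + i \sqrt{47}}$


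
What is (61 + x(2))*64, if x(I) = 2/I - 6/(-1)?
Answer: 4352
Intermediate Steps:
x(I) = 6 + 2/I (x(I) = 2/I - 6*(-1) = 2/I + 6 = 6 + 2/I)
(61 + x(2))*64 = (61 + (6 + 2/2))*64 = (61 + (6 + 2*(½)))*64 = (61 + (6 + 1))*64 = (61 + 7)*64 = 68*64 = 4352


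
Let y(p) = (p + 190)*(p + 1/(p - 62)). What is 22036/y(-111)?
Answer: -953057/379279 ≈ -2.5128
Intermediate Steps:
y(p) = (190 + p)*(p + 1/(-62 + p))
22036/y(-111) = 22036/(((190 + (-111)³ - 11779*(-111) + 128*(-111)²)/(-62 - 111))) = 22036/(((190 - 1367631 + 1307469 + 128*12321)/(-173))) = 22036/((-(190 - 1367631 + 1307469 + 1577088)/173)) = 22036/((-1/173*1517116)) = 22036/(-1517116/173) = 22036*(-173/1517116) = -953057/379279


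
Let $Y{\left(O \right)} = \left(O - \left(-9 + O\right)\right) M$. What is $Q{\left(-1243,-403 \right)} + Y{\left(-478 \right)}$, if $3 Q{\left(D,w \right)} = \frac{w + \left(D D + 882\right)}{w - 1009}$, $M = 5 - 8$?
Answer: $- \frac{138325}{353} \approx -391.86$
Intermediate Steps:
$M = -3$ ($M = 5 - 8 = -3$)
$Q{\left(D,w \right)} = \frac{882 + w + D^{2}}{3 \left(-1009 + w\right)}$ ($Q{\left(D,w \right)} = \frac{\left(w + \left(D D + 882\right)\right) \frac{1}{w - 1009}}{3} = \frac{\left(w + \left(D^{2} + 882\right)\right) \frac{1}{-1009 + w}}{3} = \frac{\left(w + \left(882 + D^{2}\right)\right) \frac{1}{-1009 + w}}{3} = \frac{\left(882 + w + D^{2}\right) \frac{1}{-1009 + w}}{3} = \frac{\frac{1}{-1009 + w} \left(882 + w + D^{2}\right)}{3} = \frac{882 + w + D^{2}}{3 \left(-1009 + w\right)}$)
$Y{\left(O \right)} = -27$ ($Y{\left(O \right)} = \left(O - \left(-9 + O\right)\right) \left(-3\right) = 9 \left(-3\right) = -27$)
$Q{\left(-1243,-403 \right)} + Y{\left(-478 \right)} = \frac{882 - 403 + \left(-1243\right)^{2}}{3 \left(-1009 - 403\right)} - 27 = \frac{882 - 403 + 1545049}{3 \left(-1412\right)} - 27 = \frac{1}{3} \left(- \frac{1}{1412}\right) 1545528 - 27 = - \frac{128794}{353} - 27 = - \frac{138325}{353}$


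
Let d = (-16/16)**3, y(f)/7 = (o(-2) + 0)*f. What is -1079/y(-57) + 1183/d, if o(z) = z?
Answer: -945113/798 ≈ -1184.4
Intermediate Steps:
y(f) = -14*f (y(f) = 7*((-2 + 0)*f) = 7*(-2*f) = -14*f)
d = -1 (d = (-16*1/16)**3 = (-1)**3 = -1)
-1079/y(-57) + 1183/d = -1079/((-14*(-57))) + 1183/(-1) = -1079/798 + 1183*(-1) = -1079*1/798 - 1183 = -1079/798 - 1183 = -945113/798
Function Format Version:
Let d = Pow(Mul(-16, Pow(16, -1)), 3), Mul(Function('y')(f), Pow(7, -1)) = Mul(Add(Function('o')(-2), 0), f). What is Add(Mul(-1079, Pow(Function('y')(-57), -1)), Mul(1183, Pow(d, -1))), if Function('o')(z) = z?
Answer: Rational(-945113, 798) ≈ -1184.4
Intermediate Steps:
Function('y')(f) = Mul(-14, f) (Function('y')(f) = Mul(7, Mul(Add(-2, 0), f)) = Mul(7, Mul(-2, f)) = Mul(-14, f))
d = -1 (d = Pow(Mul(-16, Rational(1, 16)), 3) = Pow(-1, 3) = -1)
Add(Mul(-1079, Pow(Function('y')(-57), -1)), Mul(1183, Pow(d, -1))) = Add(Mul(-1079, Pow(Mul(-14, -57), -1)), Mul(1183, Pow(-1, -1))) = Add(Mul(-1079, Pow(798, -1)), Mul(1183, -1)) = Add(Mul(-1079, Rational(1, 798)), -1183) = Add(Rational(-1079, 798), -1183) = Rational(-945113, 798)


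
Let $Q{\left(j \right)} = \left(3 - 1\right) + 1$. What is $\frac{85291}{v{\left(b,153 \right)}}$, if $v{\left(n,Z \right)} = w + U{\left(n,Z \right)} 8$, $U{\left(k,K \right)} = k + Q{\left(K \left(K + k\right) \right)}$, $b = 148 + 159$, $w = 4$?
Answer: $\frac{85291}{2484} \approx 34.336$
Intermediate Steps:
$Q{\left(j \right)} = 3$ ($Q{\left(j \right)} = 2 + 1 = 3$)
$b = 307$
$U{\left(k,K \right)} = 3 + k$ ($U{\left(k,K \right)} = k + 3 = 3 + k$)
$v{\left(n,Z \right)} = 28 + 8 n$ ($v{\left(n,Z \right)} = 4 + \left(3 + n\right) 8 = 4 + \left(24 + 8 n\right) = 28 + 8 n$)
$\frac{85291}{v{\left(b,153 \right)}} = \frac{85291}{28 + 8 \cdot 307} = \frac{85291}{28 + 2456} = \frac{85291}{2484}$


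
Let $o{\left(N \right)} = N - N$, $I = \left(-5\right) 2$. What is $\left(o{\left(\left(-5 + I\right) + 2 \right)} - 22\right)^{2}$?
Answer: $484$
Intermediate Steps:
$I = -10$
$o{\left(N \right)} = 0$
$\left(o{\left(\left(-5 + I\right) + 2 \right)} - 22\right)^{2} = \left(0 - 22\right)^{2} = \left(-22\right)^{2} = 484$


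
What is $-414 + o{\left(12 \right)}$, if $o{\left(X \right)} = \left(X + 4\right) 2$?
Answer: $-382$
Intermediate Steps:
$o{\left(X \right)} = 8 + 2 X$ ($o{\left(X \right)} = \left(4 + X\right) 2 = 8 + 2 X$)
$-414 + o{\left(12 \right)} = -414 + \left(8 + 2 \cdot 12\right) = -414 + \left(8 + 24\right) = -414 + 32 = -382$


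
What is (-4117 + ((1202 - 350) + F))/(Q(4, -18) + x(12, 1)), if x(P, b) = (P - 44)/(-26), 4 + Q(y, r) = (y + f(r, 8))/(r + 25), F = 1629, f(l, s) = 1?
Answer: 148876/187 ≈ 796.13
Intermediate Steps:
Q(y, r) = -4 + (1 + y)/(25 + r) (Q(y, r) = -4 + (y + 1)/(r + 25) = -4 + (1 + y)/(25 + r))
x(P, b) = 22/13 - P/26 (x(P, b) = (-44 + P)*(-1/26) = 22/13 - P/26)
(-4117 + ((1202 - 350) + F))/(Q(4, -18) + x(12, 1)) = (-4117 + ((1202 - 350) + 1629))/((-99 + 4 - 4*(-18))/(25 - 18) + (22/13 - 1/26*12)) = (-4117 + (852 + 1629))/((-99 + 4 + 72)/7 + (22/13 - 6/13)) = (-4117 + 2481)/((⅐)*(-23) + 16/13) = -1636/(-23/7 + 16/13) = -1636/(-187/91) = -1636*(-91/187) = 148876/187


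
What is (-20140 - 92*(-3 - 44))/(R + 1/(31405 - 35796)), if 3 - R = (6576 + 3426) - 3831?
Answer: 69448056/27083689 ≈ 2.5642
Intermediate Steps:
R = -6168 (R = 3 - ((6576 + 3426) - 3831) = 3 - (10002 - 3831) = 3 - 1*6171 = 3 - 6171 = -6168)
(-20140 - 92*(-3 - 44))/(R + 1/(31405 - 35796)) = (-20140 - 92*(-3 - 44))/(-6168 + 1/(31405 - 35796)) = (-20140 - 92*(-47))/(-6168 + 1/(-4391)) = (-20140 + 4324)/(-6168 - 1/4391) = -15816/(-27083689/4391) = -15816*(-4391/27083689) = 69448056/27083689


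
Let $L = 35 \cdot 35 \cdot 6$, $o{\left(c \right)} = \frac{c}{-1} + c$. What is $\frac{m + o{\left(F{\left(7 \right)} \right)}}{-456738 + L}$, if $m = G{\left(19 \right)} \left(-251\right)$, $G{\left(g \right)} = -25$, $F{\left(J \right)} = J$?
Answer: $- \frac{6275}{449388} \approx -0.013963$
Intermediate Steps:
$o{\left(c \right)} = 0$ ($o{\left(c \right)} = c \left(-1\right) + c = - c + c = 0$)
$m = 6275$ ($m = \left(-25\right) \left(-251\right) = 6275$)
$L = 7350$ ($L = 1225 \cdot 6 = 7350$)
$\frac{m + o{\left(F{\left(7 \right)} \right)}}{-456738 + L} = \frac{6275 + 0}{-456738 + 7350} = \frac{6275}{-449388} = 6275 \left(- \frac{1}{449388}\right) = - \frac{6275}{449388}$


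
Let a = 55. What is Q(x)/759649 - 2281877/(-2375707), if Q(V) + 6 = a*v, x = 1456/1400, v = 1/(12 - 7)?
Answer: 1733437459708/1804703446843 ≈ 0.96051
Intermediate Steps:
v = ⅕ (v = 1/5 = ⅕ ≈ 0.20000)
x = 26/25 (x = 1456*(1/1400) = 26/25 ≈ 1.0400)
Q(V) = 5 (Q(V) = -6 + 55*(⅕) = -6 + 11 = 5)
Q(x)/759649 - 2281877/(-2375707) = 5/759649 - 2281877/(-2375707) = 5*(1/759649) - 2281877*(-1/2375707) = 5/759649 + 2281877/2375707 = 1733437459708/1804703446843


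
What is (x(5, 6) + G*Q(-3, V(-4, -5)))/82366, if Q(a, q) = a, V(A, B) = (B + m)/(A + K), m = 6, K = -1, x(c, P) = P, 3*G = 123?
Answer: -117/82366 ≈ -0.0014205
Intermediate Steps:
G = 41 (G = (⅓)*123 = 41)
V(A, B) = (6 + B)/(-1 + A) (V(A, B) = (B + 6)/(A - 1) = (6 + B)/(-1 + A))
(x(5, 6) + G*Q(-3, V(-4, -5)))/82366 = (6 + 41*(-3))/82366 = (6 - 123)*(1/82366) = -117*1/82366 = -117/82366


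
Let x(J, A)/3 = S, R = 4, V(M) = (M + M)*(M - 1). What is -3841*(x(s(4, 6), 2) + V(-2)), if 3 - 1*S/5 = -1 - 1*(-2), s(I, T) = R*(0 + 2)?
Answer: -161322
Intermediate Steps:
V(M) = 2*M*(-1 + M) (V(M) = (2*M)*(-1 + M) = 2*M*(-1 + M))
s(I, T) = 8 (s(I, T) = 4*(0 + 2) = 4*2 = 8)
S = 10 (S = 15 - 5*(-1 - 1*(-2)) = 15 - 5*(-1 + 2) = 15 - 5*1 = 15 - 5 = 10)
x(J, A) = 30 (x(J, A) = 3*10 = 30)
-3841*(x(s(4, 6), 2) + V(-2)) = -3841*(30 + 2*(-2)*(-1 - 2)) = -3841*(30 + 2*(-2)*(-3)) = -3841*(30 + 12) = -3841*42 = -161322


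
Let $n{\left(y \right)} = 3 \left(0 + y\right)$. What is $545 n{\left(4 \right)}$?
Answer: $6540$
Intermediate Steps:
$n{\left(y \right)} = 3 y$
$545 n{\left(4 \right)} = 545 \cdot 3 \cdot 4 = 545 \cdot 12 = 6540$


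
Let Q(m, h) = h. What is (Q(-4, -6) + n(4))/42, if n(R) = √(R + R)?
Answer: -⅐ + √2/21 ≈ -0.075514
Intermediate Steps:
n(R) = √2*√R (n(R) = √(2*R) = √2*√R)
(Q(-4, -6) + n(4))/42 = (-6 + √2*√4)/42 = (-6 + √2*2)*(1/42) = (-6 + 2*√2)*(1/42) = -⅐ + √2/21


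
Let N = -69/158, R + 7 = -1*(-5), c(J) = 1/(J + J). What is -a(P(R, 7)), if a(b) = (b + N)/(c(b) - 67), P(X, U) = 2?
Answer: 494/21093 ≈ 0.023420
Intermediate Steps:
c(J) = 1/(2*J)
R = -2 (R = -7 - 1*(-5) = -7 + 5 = -2)
N = -69/158 (N = -69*1/158 = -69/158 ≈ -0.43671)
a(b) = (-69/158 + b)/(-67 + 1/(2*b)) (a(b) = (b - 69/158)/(1/(2*b) - 67) = (-69/158 + b)/(-67 + 1/(2*b)))
-a(P(R, 7)) = -2*(69 - 158*2)/(79*(-1 + 134*2)) = -2*(69 - 316)/(79*(-1 + 268)) = -2*(-247)/(79*267) = -1*(-494/21093) = 494/21093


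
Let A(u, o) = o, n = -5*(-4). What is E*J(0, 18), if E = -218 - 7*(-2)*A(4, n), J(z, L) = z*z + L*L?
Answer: 20088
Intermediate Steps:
n = 20
J(z, L) = L**2 + z**2 (J(z, L) = z**2 + L**2 = L**2 + z**2)
E = 62 (E = -218 - 7*(-2)*20 = -218 - (-14)*20 = -218 - 1*(-280) = -218 + 280 = 62)
E*J(0, 18) = 62*(18**2 + 0**2) = 62*(324 + 0) = 62*324 = 20088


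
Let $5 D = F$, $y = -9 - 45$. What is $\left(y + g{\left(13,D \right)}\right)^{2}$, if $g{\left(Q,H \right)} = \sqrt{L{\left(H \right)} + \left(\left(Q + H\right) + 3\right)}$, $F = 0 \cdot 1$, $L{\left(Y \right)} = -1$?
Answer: $\left(54 - \sqrt{15}\right)^{2} \approx 2512.7$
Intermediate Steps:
$y = -54$
$F = 0$
$D = 0$ ($D = \frac{1}{5} \cdot 0 = 0$)
$g{\left(Q,H \right)} = \sqrt{2 + H + Q}$ ($g{\left(Q,H \right)} = \sqrt{-1 + \left(\left(Q + H\right) + 3\right)} = \sqrt{-1 + \left(\left(H + Q\right) + 3\right)} = \sqrt{-1 + \left(3 + H + Q\right)} = \sqrt{2 + H + Q}$)
$\left(y + g{\left(13,D \right)}\right)^{2} = \left(-54 + \sqrt{2 + 0 + 13}\right)^{2} = \left(-54 + \sqrt{15}\right)^{2}$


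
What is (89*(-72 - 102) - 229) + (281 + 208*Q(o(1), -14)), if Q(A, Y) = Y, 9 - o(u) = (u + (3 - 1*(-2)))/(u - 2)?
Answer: -18346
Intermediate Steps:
o(u) = 9 - (5 + u)/(-2 + u) (o(u) = 9 - (u + (3 - 1*(-2)))/(u - 2) = 9 - (u + (3 + 2))/(-2 + u) = 9 - (u + 5)/(-2 + u) = 9 - (5 + u)/(-2 + u))
(89*(-72 - 102) - 229) + (281 + 208*Q(o(1), -14)) = (89*(-72 - 102) - 229) + (281 + 208*(-14)) = (89*(-174) - 229) + (281 - 2912) = (-15486 - 229) - 2631 = -15715 - 2631 = -18346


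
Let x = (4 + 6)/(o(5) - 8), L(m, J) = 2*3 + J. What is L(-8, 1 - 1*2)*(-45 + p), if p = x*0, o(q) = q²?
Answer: -225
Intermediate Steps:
L(m, J) = 6 + J
x = 10/17 (x = (4 + 6)/(5² - 8) = 10/(25 - 8) = 10/17 ≈ 0.58823)
p = 0 (p = (10/17)*0 = 0)
L(-8, 1 - 1*2)*(-45 + p) = (6 + (1 - 1*2))*(-45 + 0) = (6 + (1 - 2))*(-45) = (6 - 1)*(-45) = 5*(-45) = -225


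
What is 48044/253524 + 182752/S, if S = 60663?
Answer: 1367958645/427209067 ≈ 3.2021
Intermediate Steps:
48044/253524 + 182752/S = 48044/253524 + 182752/60663 = 48044*(1/253524) + 182752*(1/60663) = 12011/63381 + 182752/60663 = 1367958645/427209067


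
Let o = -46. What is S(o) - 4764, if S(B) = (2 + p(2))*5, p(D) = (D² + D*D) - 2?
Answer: -4724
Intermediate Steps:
p(D) = -2 + 2*D² (p(D) = (D² + D²) - 2 = 2*D² - 2 = -2 + 2*D²)
S(B) = 40 (S(B) = (2 + (-2 + 2*2²))*5 = (2 + (-2 + 2*4))*5 = (2 + (-2 + 8))*5 = (2 + 6)*5 = 8*5 = 40)
S(o) - 4764 = 40 - 4764 = -4724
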